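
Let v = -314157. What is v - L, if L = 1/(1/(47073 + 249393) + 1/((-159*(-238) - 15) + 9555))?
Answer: -10172450679/28654 ≈ -3.5501e+5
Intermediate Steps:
L = 1170596001/28654 (L = 1/(1/296466 + 1/((37842 - 15) + 9555)) = 1/(1/296466 + 1/(37827 + 9555)) = 1/(1/296466 + 1/47382) = 1/(28654/1170596001) = 1170596001/28654 ≈ 40853.)
v - L = -314157 - 1*1170596001/28654 = -314157 - 1170596001/28654 = -10172450679/28654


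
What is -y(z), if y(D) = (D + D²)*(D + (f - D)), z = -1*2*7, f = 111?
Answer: -20202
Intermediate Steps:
z = -14 (z = -2*7 = -14)
y(D) = 111*D + 111*D² (y(D) = (D + D²)*(D + (111 - D)) = (D + D²)*111 = 111*D + 111*D²)
-y(z) = -111*(-14)*(1 - 14) = -111*(-14)*(-13) = -1*20202 = -20202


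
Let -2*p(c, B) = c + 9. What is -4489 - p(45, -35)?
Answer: -4462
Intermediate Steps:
p(c, B) = -9/2 - c/2 (p(c, B) = -(c + 9)/2 = -(9 + c)/2 = -9/2 - c/2)
-4489 - p(45, -35) = -4489 - (-9/2 - ½*45) = -4489 - (-9/2 - 45/2) = -4489 - 1*(-27) = -4489 + 27 = -4462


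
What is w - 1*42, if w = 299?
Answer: 257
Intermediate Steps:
w - 1*42 = 299 - 1*42 = 299 - 42 = 257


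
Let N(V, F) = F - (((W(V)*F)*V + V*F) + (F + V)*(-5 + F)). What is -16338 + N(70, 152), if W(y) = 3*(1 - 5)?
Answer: 68220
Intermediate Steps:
W(y) = -12 (W(y) = 3*(-4) = -12)
N(V, F) = F - (-5 + F)*(F + V) + 11*F*V (N(V, F) = F - (((-12*F)*V + V*F) + (F + V)*(-5 + F)) = F - ((-12*F*V + F*V) + (-5 + F)*(F + V)) = F - (-11*F*V + (-5 + F)*(F + V)) = F - ((-5 + F)*(F + V) - 11*F*V) = F + (-(-5 + F)*(F + V) + 11*F*V) = F - (-5 + F)*(F + V) + 11*F*V)
-16338 + N(70, 152) = -16338 + (-1*152**2 + 5*70 + 6*152 + 10*152*70) = -16338 + (-1*23104 + 350 + 912 + 106400) = -16338 + (-23104 + 350 + 912 + 106400) = -16338 + 84558 = 68220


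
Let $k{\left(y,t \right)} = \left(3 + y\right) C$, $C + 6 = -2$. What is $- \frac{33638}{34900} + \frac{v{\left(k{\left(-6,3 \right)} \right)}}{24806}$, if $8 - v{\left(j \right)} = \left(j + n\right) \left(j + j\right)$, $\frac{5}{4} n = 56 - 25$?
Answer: $- \frac{228973697}{216432350} \approx -1.0579$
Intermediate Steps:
$C = -8$ ($C = -6 - 2 = -8$)
$n = \frac{124}{5}$ ($n = \frac{4 \left(56 - 25\right)}{5} = \frac{4}{5} \cdot 31 = \frac{124}{5} \approx 24.8$)
$k{\left(y,t \right)} = -24 - 8 y$ ($k{\left(y,t \right)} = \left(3 + y\right) \left(-8\right) = -24 - 8 y$)
$v{\left(j \right)} = 8 - 2 j \left(\frac{124}{5} + j\right)$ ($v{\left(j \right)} = 8 - \left(j + \frac{124}{5}\right) \left(j + j\right) = 8 - \left(\frac{124}{5} + j\right) 2 j = 8 - 2 j \left(\frac{124}{5} + j\right)$)
$- \frac{33638}{34900} + \frac{v{\left(k{\left(-6,3 \right)} \right)}}{24806} = - \frac{33638}{34900} + \frac{8 - 2 \left(-24 - -48\right)^{2} - \frac{248 \left(-24 - -48\right)}{5}}{24806} = \left(-33638\right) \frac{1}{34900} + \left(8 - 2 \left(-24 + 48\right)^{2} - \frac{248 \left(-24 + 48\right)}{5}\right) \frac{1}{24806} = - \frac{16819}{17450} + \left(8 - 2 \cdot 24^{2} - \frac{5952}{5}\right) \frac{1}{24806} = - \frac{16819}{17450} + \left(8 - 1152 - \frac{5952}{5}\right) \frac{1}{24806} = - \frac{16819}{17450} - \frac{5836}{62015} = - \frac{228973697}{216432350}$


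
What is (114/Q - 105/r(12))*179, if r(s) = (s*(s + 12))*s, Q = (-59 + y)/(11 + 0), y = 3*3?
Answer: -129449041/28800 ≈ -4494.8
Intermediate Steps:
y = 9
Q = -50/11 (Q = (-59 + 9)/(11 + 0) = -50/11 ≈ -4.5455)
r(s) = s²*(12 + s) (r(s) = (s*(12 + s))*s = s²*(12 + s))
(114/Q - 105/r(12))*179 = (114/(-50/11) - 105*1/(144*(12 + 12)))*179 = (114*(-11/50) - 105/(144*24))*179 = (-627/25 - 105/3456)*179 = (-627/25 - 105*1/3456)*179 = (-627/25 - 35/1152)*179 = -723179/28800*179 = -129449041/28800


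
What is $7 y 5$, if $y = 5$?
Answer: $175$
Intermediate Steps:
$7 y 5 = 7 \cdot 5 \cdot 5 = 35 \cdot 5 = 175$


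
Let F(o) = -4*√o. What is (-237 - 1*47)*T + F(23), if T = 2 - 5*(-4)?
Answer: -6248 - 4*√23 ≈ -6267.2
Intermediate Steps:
T = 22 (T = 2 + 20 = 22)
(-237 - 1*47)*T + F(23) = (-237 - 1*47)*22 - 4*√23 = (-237 - 47)*22 - 4*√23 = -284*22 - 4*√23 = -6248 - 4*√23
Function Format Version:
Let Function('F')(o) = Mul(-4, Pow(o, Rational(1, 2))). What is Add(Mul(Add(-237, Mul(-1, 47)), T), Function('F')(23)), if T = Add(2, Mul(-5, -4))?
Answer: Add(-6248, Mul(-4, Pow(23, Rational(1, 2)))) ≈ -6267.2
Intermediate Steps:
T = 22 (T = Add(2, 20) = 22)
Add(Mul(Add(-237, Mul(-1, 47)), T), Function('F')(23)) = Add(Mul(Add(-237, Mul(-1, 47)), 22), Mul(-4, Pow(23, Rational(1, 2)))) = Add(Mul(Add(-237, -47), 22), Mul(-4, Pow(23, Rational(1, 2)))) = Add(Mul(-284, 22), Mul(-4, Pow(23, Rational(1, 2)))) = Add(-6248, Mul(-4, Pow(23, Rational(1, 2))))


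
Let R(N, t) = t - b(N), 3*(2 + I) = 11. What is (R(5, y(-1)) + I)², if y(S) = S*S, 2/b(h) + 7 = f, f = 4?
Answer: 100/9 ≈ 11.111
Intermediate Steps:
b(h) = -⅔ (b(h) = 2/(-7 + 4) = 2/(-3) = 2*(-⅓) = -⅔)
I = 5/3 (I = -2 + (⅓)*11 = -2 + 11/3 = 5/3 ≈ 1.6667)
y(S) = S²
R(N, t) = ⅔ + t (R(N, t) = t - 1*(-⅔) = t + ⅔ = ⅔ + t)
(R(5, y(-1)) + I)² = ((⅔ + (-1)²) + 5/3)² = ((⅔ + 1) + 5/3)² = (5/3 + 5/3)² = (10/3)² = 100/9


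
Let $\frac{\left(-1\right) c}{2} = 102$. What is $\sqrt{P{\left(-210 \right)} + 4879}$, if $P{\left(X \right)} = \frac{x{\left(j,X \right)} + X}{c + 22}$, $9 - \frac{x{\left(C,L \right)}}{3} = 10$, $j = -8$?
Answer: $\frac{23 \sqrt{305578}}{182} \approx 69.858$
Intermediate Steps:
$c = -204$ ($c = \left(-2\right) 102 = -204$)
$x{\left(C,L \right)} = -3$ ($x{\left(C,L \right)} = 27 - 30 = -3$)
$P{\left(X \right)} = \frac{3}{182} - \frac{X}{182}$ ($P{\left(X \right)} = \frac{-3 + X}{-204 + 22} = \frac{-3 + X}{-182} = \left(-3 + X\right) \left(- \frac{1}{182}\right) = \frac{3}{182} - \frac{X}{182}$)
$\sqrt{P{\left(-210 \right)} + 4879} = \sqrt{\left(\frac{3}{182} - - \frac{15}{13}\right) + 4879} = \sqrt{\left(\frac{3}{182} + \frac{15}{13}\right) + 4879} = \sqrt{\frac{213}{182} + 4879} = \sqrt{\frac{888191}{182}} = \frac{23 \sqrt{305578}}{182}$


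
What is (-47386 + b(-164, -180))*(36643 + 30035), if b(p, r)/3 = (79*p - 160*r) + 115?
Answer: 32738898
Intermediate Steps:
b(p, r) = 345 - 480*r + 237*p (b(p, r) = 3*((79*p - 160*r) + 115) = 3*((-160*r + 79*p) + 115) = 3*(115 - 160*r + 79*p) = 345 - 480*r + 237*p)
(-47386 + b(-164, -180))*(36643 + 30035) = (-47386 + (345 - 480*(-180) + 237*(-164)))*(36643 + 30035) = (-47386 + (345 + 86400 - 38868))*66678 = (-47386 + 47877)*66678 = 491*66678 = 32738898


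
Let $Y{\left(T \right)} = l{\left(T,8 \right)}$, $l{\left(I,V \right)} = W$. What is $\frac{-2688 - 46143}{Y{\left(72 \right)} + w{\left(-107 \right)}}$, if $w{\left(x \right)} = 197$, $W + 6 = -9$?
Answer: $- \frac{48831}{182} \approx -268.3$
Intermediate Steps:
$W = -15$ ($W = -6 - 9 = -15$)
$l{\left(I,V \right)} = -15$
$Y{\left(T \right)} = -15$
$\frac{-2688 - 46143}{Y{\left(72 \right)} + w{\left(-107 \right)}} = \frac{-2688 - 46143}{-15 + 197} = - \frac{48831}{182}$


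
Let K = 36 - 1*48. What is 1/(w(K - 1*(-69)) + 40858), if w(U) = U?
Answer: 1/40915 ≈ 2.4441e-5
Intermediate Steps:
K = -12 (K = 36 - 48 = -12)
1/(w(K - 1*(-69)) + 40858) = 1/((-12 - 1*(-69)) + 40858) = 1/((-12 + 69) + 40858) = 1/(57 + 40858) = 1/40915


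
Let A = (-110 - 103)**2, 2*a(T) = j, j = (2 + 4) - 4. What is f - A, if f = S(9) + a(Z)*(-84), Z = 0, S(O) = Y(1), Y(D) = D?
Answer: -45452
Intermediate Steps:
S(O) = 1
j = 2 (j = 6 - 4 = 2)
a(T) = 1 (a(T) = (1/2)*2 = 1)
f = -83 (f = 1 + 1*(-84) = 1 - 84 = -83)
A = 45369 (A = (-213)**2 = 45369)
f - A = -83 - 1*45369 = -83 - 45369 = -45452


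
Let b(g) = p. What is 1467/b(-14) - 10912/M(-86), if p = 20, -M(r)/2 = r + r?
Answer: 35801/860 ≈ 41.629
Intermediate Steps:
M(r) = -4*r (M(r) = -2*(r + r) = -4*r)
b(g) = 20
1467/b(-14) - 10912/M(-86) = 1467/20 - 10912/((-4*(-86))) = 1467*(1/20) - 10912/344 = 1467/20 - 10912*1/344 = 1467/20 - 1364/43 = 35801/860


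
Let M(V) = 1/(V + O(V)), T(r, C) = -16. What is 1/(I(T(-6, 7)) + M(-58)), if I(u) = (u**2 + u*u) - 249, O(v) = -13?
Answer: 71/18672 ≈ 0.0038025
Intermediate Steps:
M(V) = 1/(-13 + V) (M(V) = 1/(V - 13) = 1/(-13 + V))
I(u) = -249 + 2*u**2 (I(u) = (u**2 + u**2) - 249 = 2*u**2 - 249 = -249 + 2*u**2)
1/(I(T(-6, 7)) + M(-58)) = 1/((-249 + 2*(-16)**2) + 1/(-13 - 58)) = 1/((-249 + 2*256) + 1/(-71)) = 1/((-249 + 512) - 1/71) = 1/(263 - 1/71) = 1/(18672/71) = 71/18672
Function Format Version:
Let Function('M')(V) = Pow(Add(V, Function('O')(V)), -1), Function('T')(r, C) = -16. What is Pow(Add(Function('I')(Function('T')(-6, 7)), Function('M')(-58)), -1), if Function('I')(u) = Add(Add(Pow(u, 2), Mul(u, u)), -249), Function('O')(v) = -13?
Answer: Rational(71, 18672) ≈ 0.0038025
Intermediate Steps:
Function('M')(V) = Pow(Add(-13, V), -1) (Function('M')(V) = Pow(Add(V, -13), -1) = Pow(Add(-13, V), -1))
Function('I')(u) = Add(-249, Mul(2, Pow(u, 2))) (Function('I')(u) = Add(Add(Pow(u, 2), Pow(u, 2)), -249) = Add(Mul(2, Pow(u, 2)), -249) = Add(-249, Mul(2, Pow(u, 2))))
Pow(Add(Function('I')(Function('T')(-6, 7)), Function('M')(-58)), -1) = Pow(Add(Add(-249, Mul(2, Pow(-16, 2))), Pow(Add(-13, -58), -1)), -1) = Pow(Add(Add(-249, Mul(2, 256)), Pow(-71, -1)), -1) = Pow(Add(Add(-249, 512), Rational(-1, 71)), -1) = Pow(Add(263, Rational(-1, 71)), -1) = Pow(Rational(18672, 71), -1) = Rational(71, 18672)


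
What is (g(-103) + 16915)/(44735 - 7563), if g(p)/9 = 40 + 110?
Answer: 18265/37172 ≈ 0.49136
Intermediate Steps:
g(p) = 1350 (g(p) = 9*(40 + 110) = 9*150 = 1350)
(g(-103) + 16915)/(44735 - 7563) = (1350 + 16915)/(44735 - 7563) = 18265/37172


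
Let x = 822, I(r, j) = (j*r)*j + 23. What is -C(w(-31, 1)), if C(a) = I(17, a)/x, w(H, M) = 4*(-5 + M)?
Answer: -4375/822 ≈ -5.3224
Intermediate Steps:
I(r, j) = 23 + r*j² (I(r, j) = r*j² + 23 = 23 + r*j²)
w(H, M) = -20 + 4*M
C(a) = 23/822 + 17*a²/822 (C(a) = (23 + 17*a²)/822 = (23 + 17*a²)*(1/822) = 23/822 + 17*a²/822)
-C(w(-31, 1)) = -(23/822 + 17*(-20 + 4*1)²/822) = -(23/822 + 17*(-20 + 4)²/822) = -(23/822 + (17/822)*(-16)²) = -(23/822 + (17/822)*256) = -(23/822 + 2176/411) = -1*4375/822 = -4375/822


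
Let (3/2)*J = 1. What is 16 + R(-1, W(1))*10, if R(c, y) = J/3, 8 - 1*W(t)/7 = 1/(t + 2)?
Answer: 164/9 ≈ 18.222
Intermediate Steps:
J = 2/3 (J = (2/3)*1 = 2/3 ≈ 0.66667)
W(t) = 56 - 7/(2 + t) (W(t) = 56 - 7/(t + 2) = 56 - 7/(2 + t))
R(c, y) = 2/9 (R(c, y) = (2/3)/3 = (2/3)*(1/3) = 2/9)
16 + R(-1, W(1))*10 = 16 + (2/9)*10 = 16 + 20/9 = 164/9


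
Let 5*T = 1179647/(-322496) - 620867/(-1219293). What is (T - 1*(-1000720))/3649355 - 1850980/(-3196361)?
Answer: 19569518282253128598081221/22933711912473722374459200 ≈ 0.85331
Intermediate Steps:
T = -1238108205539/1966085576640 (T = (1179647/(-322496) - 620867/(-1219293))/5 = (1179647*(-1/322496) - 620867*(-1/1219293))/5 = (-1179647/322496 + 620867/1219293)/5 = (1/5)*(-1238108205539/393217115328) = -1238108205539/1966085576640 ≈ -0.62973)
(T - 1*(-1000720))/3649355 - 1850980/(-3196361) = (-1238108205539/1966085576640 - 1*(-1000720))/3649355 - 1850980/(-3196361) = (-1238108205539/1966085576640 + 1000720)*(1/3649355) - 1850980*(-1/3196361) = (1967499920146975261/1966085576640)*(1/3649355) + 1850980/3196361 = 1967499920146975261/7174944229539067200 + 1850980/3196361 = 19569518282253128598081221/22933711912473722374459200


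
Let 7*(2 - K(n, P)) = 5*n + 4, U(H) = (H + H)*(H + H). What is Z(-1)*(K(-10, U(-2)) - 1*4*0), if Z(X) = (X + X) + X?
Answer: -180/7 ≈ -25.714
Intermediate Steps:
U(H) = 4*H² (U(H) = (2*H)*(2*H) = 4*H²)
K(n, P) = 10/7 - 5*n/7 (K(n, P) = 2 - (5*n + 4)/7 = 2 - (4 + 5*n)/7 = 2 + (-4/7 - 5*n/7) = 10/7 - 5*n/7)
Z(X) = 3*X (Z(X) = 2*X + X = 3*X)
Z(-1)*(K(-10, U(-2)) - 1*4*0) = (3*(-1))*((10/7 - 5/7*(-10)) - 1*4*0) = -3*((10/7 + 50/7) - 4*0) = -3*(60/7 + 0) = -3*60/7 = -180/7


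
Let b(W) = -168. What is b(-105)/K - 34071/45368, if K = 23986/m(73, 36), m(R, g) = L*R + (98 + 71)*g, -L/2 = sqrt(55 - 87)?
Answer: -23594202111/544098424 + 49056*I*sqrt(2)/11993 ≈ -43.364 + 5.7847*I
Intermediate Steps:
L = -8*I*sqrt(2) (L = -2*sqrt(55 - 87) = -8*I*sqrt(2) ≈ -11.314*I)
m(R, g) = 169*g - 8*I*R*sqrt(2) (m(R, g) = (-8*I*sqrt(2))*R + (98 + 71)*g = -8*I*R*sqrt(2) + 169*g = 169*g - 8*I*R*sqrt(2))
K = 23986/(6084 - 584*I*sqrt(2)) (K = 23986/(169*36 - 8*I*73*sqrt(2)) = 23986/(6084 - 584*I*sqrt(2)) ≈ 3.8711 + 0.52551*I)
b(-105)/K - 34071/45368 = -168/(18241353/4712146 + 875489*I*sqrt(2)/2356073) - 34071/45368 = -34071/45368 - 168/(18241353/4712146 + 875489*I*sqrt(2)/2356073)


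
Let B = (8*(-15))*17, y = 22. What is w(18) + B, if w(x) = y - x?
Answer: -2036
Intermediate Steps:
B = -2040 (B = -120*17 = -2040)
w(x) = 22 - x
w(18) + B = (22 - 1*18) - 2040 = (22 - 18) - 2040 = 4 - 2040 = -2036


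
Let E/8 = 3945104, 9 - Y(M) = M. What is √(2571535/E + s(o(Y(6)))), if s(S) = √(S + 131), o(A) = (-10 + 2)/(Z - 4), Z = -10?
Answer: √(62137959714670 + 108946918995712*√6447)/27615728 ≈ 3.3988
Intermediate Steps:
Y(M) = 9 - M
o(A) = 4/7 (o(A) = (-10 + 2)/(-10 - 4) = -8/(-14) = -8*(-1/14) = 4/7)
s(S) = √(131 + S)
E = 31560832 (E = 8*3945104 = 31560832)
√(2571535/E + s(o(Y(6)))) = √(2571535/31560832 + √(131 + 4/7)) = √(2571535*(1/31560832) + √(921/7)) = √(2571535/31560832 + √6447/7)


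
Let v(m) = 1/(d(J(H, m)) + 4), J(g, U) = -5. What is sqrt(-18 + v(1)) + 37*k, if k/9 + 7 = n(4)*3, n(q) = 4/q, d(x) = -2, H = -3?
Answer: -1332 + I*sqrt(70)/2 ≈ -1332.0 + 4.1833*I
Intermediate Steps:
v(m) = 1/2 (v(m) = 1/(-2 + 4) = 1/2)
k = -36 (k = -63 + 9*((4/4)*3) = -63 + 9*((4*(1/4))*3) = -63 + 9*(1*3) = -63 + 9*3 = -63 + 27 = -36)
sqrt(-18 + v(1)) + 37*k = sqrt(-18 + 1/2) + 37*(-36) = sqrt(-35/2) - 1332 = I*sqrt(70)/2 - 1332 = -1332 + I*sqrt(70)/2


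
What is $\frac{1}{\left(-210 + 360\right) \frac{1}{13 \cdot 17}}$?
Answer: $\frac{221}{150} \approx 1.4733$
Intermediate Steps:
$\frac{1}{\left(-210 + 360\right) \frac{1}{13 \cdot 17}} = \frac{1}{150 \cdot \frac{1}{221}} = \frac{1}{\frac{150}{221}} = \frac{221}{150}$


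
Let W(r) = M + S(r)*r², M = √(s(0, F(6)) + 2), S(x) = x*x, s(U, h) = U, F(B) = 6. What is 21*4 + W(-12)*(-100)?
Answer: -2073516 - 100*√2 ≈ -2.0737e+6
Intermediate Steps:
S(x) = x²
M = √2 (M = √(0 + 2) = √2 ≈ 1.4142)
W(r) = √2 + r⁴ (W(r) = √2 + r²*r² = √2 + r⁴)
21*4 + W(-12)*(-100) = 21*4 + (√2 + (-12)⁴)*(-100) = 84 + (√2 + 20736)*(-100) = 84 + (20736 + √2)*(-100) = 84 + (-2073600 - 100*√2) = -2073516 - 100*√2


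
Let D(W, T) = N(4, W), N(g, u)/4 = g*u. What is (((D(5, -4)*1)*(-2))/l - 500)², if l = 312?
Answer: 381030400/1521 ≈ 2.5051e+5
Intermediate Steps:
N(g, u) = 4*g*u (N(g, u) = 4*(g*u) = 4*g*u)
D(W, T) = 16*W (D(W, T) = 4*4*W = 16*W)
(((D(5, -4)*1)*(-2))/l - 500)² = ((((16*5)*1)*(-2))/312 - 500)² = (((80*1)*(-2))*(1/312) - 500)² = ((80*(-2))*(1/312) - 500)² = (-160*1/312 - 500)² = (-20/39 - 500)² = (-19520/39)² = 381030400/1521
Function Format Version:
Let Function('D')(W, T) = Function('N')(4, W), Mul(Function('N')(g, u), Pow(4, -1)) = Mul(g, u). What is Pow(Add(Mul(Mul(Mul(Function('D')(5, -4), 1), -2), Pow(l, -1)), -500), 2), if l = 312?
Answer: Rational(381030400, 1521) ≈ 2.5051e+5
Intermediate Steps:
Function('N')(g, u) = Mul(4, g, u) (Function('N')(g, u) = Mul(4, Mul(g, u)) = Mul(4, g, u))
Function('D')(W, T) = Mul(16, W) (Function('D')(W, T) = Mul(4, 4, W) = Mul(16, W))
Pow(Add(Mul(Mul(Mul(Function('D')(5, -4), 1), -2), Pow(l, -1)), -500), 2) = Pow(Add(Mul(Mul(Mul(Mul(16, 5), 1), -2), Pow(312, -1)), -500), 2) = Pow(Add(Mul(Mul(Mul(80, 1), -2), Rational(1, 312)), -500), 2) = Pow(Add(Mul(Mul(80, -2), Rational(1, 312)), -500), 2) = Pow(Add(Mul(-160, Rational(1, 312)), -500), 2) = Pow(Add(Rational(-20, 39), -500), 2) = Pow(Rational(-19520, 39), 2) = Rational(381030400, 1521)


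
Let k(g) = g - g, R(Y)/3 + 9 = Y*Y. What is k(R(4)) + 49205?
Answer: 49205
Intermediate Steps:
R(Y) = -27 + 3*Y**2 (R(Y) = -27 + 3*(Y*Y) = -27 + 3*Y**2)
k(g) = 0
k(R(4)) + 49205 = 0 + 49205 = 49205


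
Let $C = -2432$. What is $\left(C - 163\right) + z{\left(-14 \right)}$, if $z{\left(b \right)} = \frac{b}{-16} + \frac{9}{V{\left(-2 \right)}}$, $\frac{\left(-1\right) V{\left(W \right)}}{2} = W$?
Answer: $- \frac{20735}{8} \approx -2591.9$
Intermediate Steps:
$V{\left(W \right)} = - 2 W$
$z{\left(b \right)} = \frac{9}{4} - \frac{b}{16}$ ($z{\left(b \right)} = \frac{b}{-16} + \frac{9}{\left(-2\right) \left(-2\right)} = b \left(- \frac{1}{16}\right) + \frac{9}{4} = - \frac{b}{16} + 9 \cdot \frac{1}{4} = - \frac{b}{16} + \frac{9}{4} = \frac{9}{4} - \frac{b}{16}$)
$\left(C - 163\right) + z{\left(-14 \right)} = \left(-2432 - 163\right) + \left(\frac{9}{4} - - \frac{7}{8}\right) = \left(-2432 - 163\right) + \left(\frac{9}{4} + \frac{7}{8}\right) = -2595 + \frac{25}{8} = - \frac{20735}{8}$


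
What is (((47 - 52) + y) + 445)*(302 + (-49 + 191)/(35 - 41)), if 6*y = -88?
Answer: 1065460/9 ≈ 1.1838e+5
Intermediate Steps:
y = -44/3 (y = (1/6)*(-88) = -44/3 ≈ -14.667)
(((47 - 52) + y) + 445)*(302 + (-49 + 191)/(35 - 41)) = (((47 - 52) - 44/3) + 445)*(302 + (-49 + 191)/(35 - 41)) = ((-5 - 44/3) + 445)*(302 + 142/(-6)) = (-59/3 + 445)*(302 + 142*(-1/6)) = 1276*(302 - 71/3)/3 = (1276/3)*(835/3) = 1065460/9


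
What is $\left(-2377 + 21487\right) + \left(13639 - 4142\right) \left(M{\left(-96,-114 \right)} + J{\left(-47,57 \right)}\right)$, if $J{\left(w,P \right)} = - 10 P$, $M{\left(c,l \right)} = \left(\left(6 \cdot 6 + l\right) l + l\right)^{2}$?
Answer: $731769643968$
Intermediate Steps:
$M{\left(c,l \right)} = \left(l + l \left(36 + l\right)\right)^{2}$ ($M{\left(c,l \right)} = \left(\left(36 + l\right) l + l\right)^{2} = \left(l \left(36 + l\right) + l\right)^{2} = \left(l + l \left(36 + l\right)\right)^{2}$)
$\left(-2377 + 21487\right) + \left(13639 - 4142\right) \left(M{\left(-96,-114 \right)} + J{\left(-47,57 \right)}\right) = \left(-2377 + 21487\right) + \left(13639 - 4142\right) \left(\left(-114\right)^{2} \left(37 - 114\right)^{2} - 570\right) = 19110 + 9497 \left(12996 \left(-77\right)^{2} - 570\right) = 19110 + 9497 \left(12996 \cdot 5929 - 570\right) = 19110 + 9497 \left(77053284 - 570\right) = 19110 + 9497 \cdot 77052714 = 19110 + 731769624858 = 731769643968$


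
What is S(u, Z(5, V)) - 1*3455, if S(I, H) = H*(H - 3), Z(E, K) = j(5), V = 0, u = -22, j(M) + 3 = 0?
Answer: -3437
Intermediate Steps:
j(M) = -3 (j(M) = -3 + 0 = -3)
Z(E, K) = -3
S(I, H) = H*(-3 + H)
S(u, Z(5, V)) - 1*3455 = -3*(-3 - 3) - 1*3455 = -3*(-6) - 3455 = 18 - 3455 = -3437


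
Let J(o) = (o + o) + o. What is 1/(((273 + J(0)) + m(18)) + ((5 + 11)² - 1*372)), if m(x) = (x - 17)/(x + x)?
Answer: 36/5653 ≈ 0.0063683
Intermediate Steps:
m(x) = (-17 + x)/(2*x) (m(x) = (-17 + x)/((2*x)) = (-17 + x)*(1/(2*x)) = (-17 + x)/(2*x))
J(o) = 3*o (J(o) = 2*o + o = 3*o)
1/(((273 + J(0)) + m(18)) + ((5 + 11)² - 1*372)) = 1/(((273 + 3*0) + (½)*(-17 + 18)/18) + ((5 + 11)² - 1*372)) = 1/(((273 + 0) + (½)*(1/18)*1) + (16² - 372)) = 1/((273 + 1/36) + (256 - 372)) = 1/(9829/36 - 116) = 1/(5653/36) = 36/5653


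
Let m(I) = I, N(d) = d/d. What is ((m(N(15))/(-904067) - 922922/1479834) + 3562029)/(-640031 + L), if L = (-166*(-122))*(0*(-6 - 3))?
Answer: -2382763822077046927/428138844131775609 ≈ -5.5654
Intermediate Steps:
N(d) = 1
L = 0 (L = 20252*(0*(-9)) = 20252*0 = 0)
((m(N(15))/(-904067) - 922922/1479834) + 3562029)/(-640031 + L) = ((1/(-904067) - 922922/1479834) + 3562029)/(-640031 + 0) = ((1*(-1/904067) - 922922*1/1479834) + 3562029)/(-640031) = ((-1/904067 - 461461/739917) + 3562029)*(-1/640031) = (-417192401804/668934542439 + 3562029)*(-1/640031) = (2382763822077046927/668934542439)*(-1/640031) = -2382763822077046927/428138844131775609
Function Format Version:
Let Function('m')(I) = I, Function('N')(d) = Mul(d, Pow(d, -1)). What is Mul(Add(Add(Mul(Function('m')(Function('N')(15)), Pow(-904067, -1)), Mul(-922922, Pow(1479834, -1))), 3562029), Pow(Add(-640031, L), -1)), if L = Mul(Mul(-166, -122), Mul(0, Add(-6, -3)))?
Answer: Rational(-2382763822077046927, 428138844131775609) ≈ -5.5654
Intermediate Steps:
Function('N')(d) = 1
L = 0 (L = Mul(20252, Mul(0, -9)) = Mul(20252, 0) = 0)
Mul(Add(Add(Mul(Function('m')(Function('N')(15)), Pow(-904067, -1)), Mul(-922922, Pow(1479834, -1))), 3562029), Pow(Add(-640031, L), -1)) = Mul(Add(Add(Mul(1, Pow(-904067, -1)), Mul(-922922, Pow(1479834, -1))), 3562029), Pow(Add(-640031, 0), -1)) = Mul(Add(Add(Mul(1, Rational(-1, 904067)), Mul(-922922, Rational(1, 1479834))), 3562029), Pow(-640031, -1)) = Mul(Add(Add(Rational(-1, 904067), Rational(-461461, 739917)), 3562029), Rational(-1, 640031)) = Mul(Add(Rational(-417192401804, 668934542439), 3562029), Rational(-1, 640031)) = Mul(Rational(2382763822077046927, 668934542439), Rational(-1, 640031)) = Rational(-2382763822077046927, 428138844131775609)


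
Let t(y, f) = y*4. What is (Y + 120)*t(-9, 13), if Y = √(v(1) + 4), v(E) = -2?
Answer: -4320 - 36*√2 ≈ -4370.9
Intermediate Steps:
t(y, f) = 4*y
Y = √2 (Y = √(-2 + 4) = √2 ≈ 1.4142)
(Y + 120)*t(-9, 13) = (√2 + 120)*(4*(-9)) = (120 + √2)*(-36) = -4320 - 36*√2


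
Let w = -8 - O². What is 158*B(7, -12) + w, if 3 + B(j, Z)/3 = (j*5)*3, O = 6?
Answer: 48304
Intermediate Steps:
B(j, Z) = -9 + 45*j (B(j, Z) = -9 + 3*((j*5)*3) = -9 + 3*((5*j)*3) = -9 + 3*(15*j) = -9 + 45*j)
w = -44 (w = -8 - 1*6² = -8 - 1*36 = -8 - 36 = -44)
158*B(7, -12) + w = 158*(-9 + 45*7) - 44 = 158*(-9 + 315) - 44 = 158*306 - 44 = 48348 - 44 = 48304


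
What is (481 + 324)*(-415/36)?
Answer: -334075/36 ≈ -9279.9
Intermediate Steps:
(481 + 324)*(-415/36) = 805*(-415*1/36) = 805*(-415/36) = -334075/36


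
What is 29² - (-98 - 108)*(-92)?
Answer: -18111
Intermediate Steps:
29² - (-98 - 108)*(-92) = 841 - (-206)*(-92) = 841 - 1*18952 = 841 - 18952 = -18111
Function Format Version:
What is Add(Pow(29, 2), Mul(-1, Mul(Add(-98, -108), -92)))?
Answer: -18111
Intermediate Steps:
Add(Pow(29, 2), Mul(-1, Mul(Add(-98, -108), -92))) = Add(841, Mul(-1, Mul(-206, -92))) = Add(841, Mul(-1, 18952)) = Add(841, -18952) = -18111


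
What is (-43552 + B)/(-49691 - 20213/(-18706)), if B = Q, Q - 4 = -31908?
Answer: 156831104/103277737 ≈ 1.5185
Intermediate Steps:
Q = -31904 (Q = 4 - 31908 = -31904)
B = -31904
(-43552 + B)/(-49691 - 20213/(-18706)) = (-43552 - 31904)/(-49691 - 20213/(-18706)) = -75456/(-49691 - 20213*(-1/18706)) = -75456/(-49691 + 20213/18706) = -75456/(-929499633/18706) = -75456*(-18706/929499633) = 156831104/103277737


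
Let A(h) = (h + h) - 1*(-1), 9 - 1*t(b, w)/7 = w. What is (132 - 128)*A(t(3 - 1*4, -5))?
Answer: 788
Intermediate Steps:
t(b, w) = 63 - 7*w
A(h) = 1 + 2*h (A(h) = 2*h + 1 = 1 + 2*h)
(132 - 128)*A(t(3 - 1*4, -5)) = (132 - 128)*(1 + 2*(63 - 7*(-5))) = 4*(1 + 2*(63 + 35)) = 4*(1 + 2*98) = 4*(1 + 196) = 4*197 = 788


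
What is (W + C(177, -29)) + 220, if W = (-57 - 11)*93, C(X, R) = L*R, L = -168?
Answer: -1232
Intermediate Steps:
C(X, R) = -168*R
W = -6324 (W = -68*93 = -6324)
(W + C(177, -29)) + 220 = (-6324 - 168*(-29)) + 220 = (-6324 + 4872) + 220 = -1452 + 220 = -1232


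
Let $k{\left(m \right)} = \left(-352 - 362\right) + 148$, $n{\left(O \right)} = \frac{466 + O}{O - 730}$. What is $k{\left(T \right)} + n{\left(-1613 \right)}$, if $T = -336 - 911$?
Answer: $- \frac{1324991}{2343} \approx -565.51$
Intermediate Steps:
$n{\left(O \right)} = \frac{466 + O}{-730 + O}$
$T = -1247$
$k{\left(m \right)} = -566$ ($k{\left(m \right)} = \left(-352 - 362\right) + 148 = -714 + 148 = -566$)
$k{\left(T \right)} + n{\left(-1613 \right)} = -566 + \frac{466 - 1613}{-730 - 1613} = -566 + \frac{1}{-2343} \left(-1147\right) = -566 - - \frac{1147}{2343} = -566 + \frac{1147}{2343} = - \frac{1324991}{2343}$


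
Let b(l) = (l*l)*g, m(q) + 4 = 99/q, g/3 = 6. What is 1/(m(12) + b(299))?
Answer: 4/6436889 ≈ 6.2142e-7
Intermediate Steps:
g = 18 (g = 3*6 = 18)
m(q) = -4 + 99/q
b(l) = 18*l² (b(l) = (l*l)*18 = l²*18 = 18*l²)
1/(m(12) + b(299)) = 1/((-4 + 99/12) + 18*299²) = 1/((-4 + 99*(1/12)) + 18*89401) = 1/((-4 + 33/4) + 1609218) = 1/(17/4 + 1609218) = 1/(6436889/4) = 4/6436889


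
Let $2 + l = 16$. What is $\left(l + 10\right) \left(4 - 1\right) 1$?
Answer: $72$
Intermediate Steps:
$l = 14$ ($l = -2 + 16 = 14$)
$\left(l + 10\right) \left(4 - 1\right) 1 = \left(14 + 10\right) \left(4 - 1\right) 1 = 24 \cdot 3 \cdot 1 = 24 \cdot 3 = 72$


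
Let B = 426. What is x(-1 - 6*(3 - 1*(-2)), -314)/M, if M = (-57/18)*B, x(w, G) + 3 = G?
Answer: 317/1349 ≈ 0.23499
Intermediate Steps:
x(w, G) = -3 + G
M = -1349 (M = -57/18*426 = -57*1/18*426 = -19/6*426 = -1349)
x(-1 - 6*(3 - 1*(-2)), -314)/M = (-3 - 314)/(-1349) = -317*(-1/1349) = 317/1349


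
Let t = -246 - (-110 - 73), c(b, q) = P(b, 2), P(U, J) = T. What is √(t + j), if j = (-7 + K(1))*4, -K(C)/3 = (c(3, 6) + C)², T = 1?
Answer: I*√139 ≈ 11.79*I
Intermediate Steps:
P(U, J) = 1
c(b, q) = 1
K(C) = -3*(1 + C)²
j = -76 (j = (-7 - 3*(1 + 1)²)*4 = (-7 - 3*2²)*4 = (-7 - 3*4)*4 = (-7 - 12)*4 = -19*4 = -76)
t = -63 (t = -246 - 1*(-183) = -246 + 183 = -63)
√(t + j) = √(-63 - 76) = √(-139) = I*√139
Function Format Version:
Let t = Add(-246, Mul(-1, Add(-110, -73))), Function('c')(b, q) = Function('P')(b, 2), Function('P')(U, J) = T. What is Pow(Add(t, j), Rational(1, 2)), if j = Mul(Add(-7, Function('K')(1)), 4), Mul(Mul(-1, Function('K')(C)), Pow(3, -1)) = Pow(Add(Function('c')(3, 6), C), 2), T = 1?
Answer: Mul(I, Pow(139, Rational(1, 2))) ≈ Mul(11.790, I)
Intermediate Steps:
Function('P')(U, J) = 1
Function('c')(b, q) = 1
Function('K')(C) = Mul(-3, Pow(Add(1, C), 2))
j = -76 (j = Mul(Add(-7, Mul(-3, Pow(Add(1, 1), 2))), 4) = Mul(Add(-7, Mul(-3, Pow(2, 2))), 4) = Mul(Add(-7, Mul(-3, 4)), 4) = Mul(Add(-7, -12), 4) = Mul(-19, 4) = -76)
t = -63 (t = Add(-246, Mul(-1, -183)) = Add(-246, 183) = -63)
Pow(Add(t, j), Rational(1, 2)) = Pow(Add(-63, -76), Rational(1, 2)) = Pow(-139, Rational(1, 2)) = Mul(I, Pow(139, Rational(1, 2)))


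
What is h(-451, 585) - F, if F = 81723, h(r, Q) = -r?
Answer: -81272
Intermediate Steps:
h(-451, 585) - F = -1*(-451) - 1*81723 = 451 - 81723 = -81272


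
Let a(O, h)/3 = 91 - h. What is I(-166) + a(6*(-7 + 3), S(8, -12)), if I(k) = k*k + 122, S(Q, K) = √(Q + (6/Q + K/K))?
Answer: 27951 - 3*√39/2 ≈ 27942.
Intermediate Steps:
S(Q, K) = √(1 + Q + 6/Q) (S(Q, K) = √(Q + (6/Q + 1)) = √(Q + (1 + 6/Q)) = √(1 + Q + 6/Q))
I(k) = 122 + k² (I(k) = k² + 122 = 122 + k²)
a(O, h) = 273 - 3*h (a(O, h) = 3*(91 - h) = 273 - 3*h)
I(-166) + a(6*(-7 + 3), S(8, -12)) = (122 + (-166)²) + (273 - 3*√(1 + 8 + 6/8)) = (122 + 27556) + (273 - 3*√(1 + 8 + 6*(⅛))) = 27678 + (273 - 3*√(1 + 8 + ¾)) = 27678 + (273 - 3*√39/2) = 27951 - 3*√39/2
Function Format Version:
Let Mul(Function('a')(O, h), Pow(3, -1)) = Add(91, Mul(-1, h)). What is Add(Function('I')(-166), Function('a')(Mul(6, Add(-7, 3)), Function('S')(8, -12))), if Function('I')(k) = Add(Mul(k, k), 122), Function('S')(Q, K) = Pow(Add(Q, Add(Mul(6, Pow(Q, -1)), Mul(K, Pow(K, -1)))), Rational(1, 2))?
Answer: Add(27951, Mul(Rational(-3, 2), Pow(39, Rational(1, 2)))) ≈ 27942.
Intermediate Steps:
Function('S')(Q, K) = Pow(Add(1, Q, Mul(6, Pow(Q, -1))), Rational(1, 2)) (Function('S')(Q, K) = Pow(Add(Q, Add(Mul(6, Pow(Q, -1)), 1)), Rational(1, 2)) = Pow(Add(Q, Add(1, Mul(6, Pow(Q, -1)))), Rational(1, 2)) = Pow(Add(1, Q, Mul(6, Pow(Q, -1))), Rational(1, 2)))
Function('I')(k) = Add(122, Pow(k, 2)) (Function('I')(k) = Add(Pow(k, 2), 122) = Add(122, Pow(k, 2)))
Function('a')(O, h) = Add(273, Mul(-3, h)) (Function('a')(O, h) = Mul(3, Add(91, Mul(-1, h))) = Add(273, Mul(-3, h)))
Add(Function('I')(-166), Function('a')(Mul(6, Add(-7, 3)), Function('S')(8, -12))) = Add(Add(122, Pow(-166, 2)), Add(273, Mul(-3, Pow(Add(1, 8, Mul(6, Pow(8, -1))), Rational(1, 2))))) = Add(Add(122, 27556), Add(273, Mul(-3, Pow(Add(1, 8, Mul(6, Rational(1, 8))), Rational(1, 2))))) = Add(27678, Add(273, Mul(-3, Pow(Add(1, 8, Rational(3, 4)), Rational(1, 2))))) = Add(27678, Add(273, Mul(-3, Pow(Rational(39, 4), Rational(1, 2))))) = Add(27678, Add(273, Mul(-3, Mul(Rational(1, 2), Pow(39, Rational(1, 2)))))) = Add(27678, Add(273, Mul(Rational(-3, 2), Pow(39, Rational(1, 2))))) = Add(27951, Mul(Rational(-3, 2), Pow(39, Rational(1, 2))))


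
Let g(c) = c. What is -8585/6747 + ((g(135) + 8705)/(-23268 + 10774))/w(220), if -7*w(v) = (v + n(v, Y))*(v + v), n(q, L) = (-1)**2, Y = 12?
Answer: -1179823661/927267198 ≈ -1.2724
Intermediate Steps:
n(q, L) = 1
w(v) = -2*v*(1 + v)/7 (w(v) = -(v + 1)*(v + v)/7 = -(1 + v)*2*v/7 = -2*v*(1 + v)/7)
-8585/6747 + ((g(135) + 8705)/(-23268 + 10774))/w(220) = -8585/6747 + ((135 + 8705)/(-23268 + 10774))/((-2/7*220*(1 + 220))) = -8585*1/6747 + (8840/(-12494))/((-2/7*220*221)) = -8585/6747 + (8840*(-1/12494))/(-97240/7) = -8585/6747 - 4420/6247*(-7/97240) = -8585/6747 + 7/137434 = -1179823661/927267198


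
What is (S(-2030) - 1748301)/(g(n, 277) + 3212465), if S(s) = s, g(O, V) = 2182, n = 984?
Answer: -1750331/3214647 ≈ -0.54449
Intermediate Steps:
(S(-2030) - 1748301)/(g(n, 277) + 3212465) = (-2030 - 1748301)/(2182 + 3212465) = -1750331/3214647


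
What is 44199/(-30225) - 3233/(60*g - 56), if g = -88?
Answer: -46042813/53760200 ≈ -0.85645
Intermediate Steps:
44199/(-30225) - 3233/(60*g - 56) = 44199/(-30225) - 3233/(60*(-88) - 56) = 44199*(-1/30225) - 3233/(-5280 - 56) = -14733/10075 - 3233/(-5336) = -14733/10075 - 3233*(-1/5336) = -14733/10075 + 3233/5336 = -46042813/53760200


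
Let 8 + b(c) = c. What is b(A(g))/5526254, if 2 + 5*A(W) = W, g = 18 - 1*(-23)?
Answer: -1/27631270 ≈ -3.6191e-8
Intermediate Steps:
g = 41 (g = 18 + 23 = 41)
A(W) = -⅖ + W/5
b(c) = -8 + c
b(A(g))/5526254 = (-8 + (-⅖ + (⅕)*41))/5526254 = (-8 + (-⅖ + 41/5))*(1/5526254) = (-8 + 39/5)*(1/5526254) = -⅕*1/5526254 = -1/27631270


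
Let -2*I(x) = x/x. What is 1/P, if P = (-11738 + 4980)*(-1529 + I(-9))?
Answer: 1/10336361 ≈ 9.6746e-8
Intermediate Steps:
I(x) = -1/2 (I(x) = -x/(2*x) = -1/2*1 = -1/2)
P = 10336361 (P = (-11738 + 4980)*(-1529 - 1/2) = -6758*(-3059/2) = 10336361)
1/P = 1/10336361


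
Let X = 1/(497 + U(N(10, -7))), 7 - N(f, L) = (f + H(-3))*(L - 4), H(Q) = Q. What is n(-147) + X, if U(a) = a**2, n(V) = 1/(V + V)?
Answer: -1037/317226 ≈ -0.0032690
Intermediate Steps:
n(V) = 1/(2*V)
N(f, L) = 7 - (-4 + L)*(-3 + f) (N(f, L) = 7 - (f - 3)*(L - 4) = 7 - (-3 + f)*(-4 + L) = 7 - (-4 + L)*(-3 + f))
X = 1/7553 (X = 1/(497 + (-5 + 3*(-7) + 4*10 - 1*(-7)*10)**2) = 1/(497 + (-5 - 21 + 40 + 70)**2) = 1/(497 + 84**2) = 1/(497 + 7056) = 1/7553 ≈ 0.00013240)
n(-147) + X = (1/2)/(-147) + 1/7553 = (1/2)*(-1/147) + 1/7553 = -1/294 + 1/7553 = -1037/317226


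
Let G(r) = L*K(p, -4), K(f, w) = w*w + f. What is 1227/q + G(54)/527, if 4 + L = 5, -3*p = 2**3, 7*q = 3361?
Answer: 13713649/5313741 ≈ 2.5808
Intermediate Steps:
q = 3361/7 (q = (1/7)*3361 = 3361/7 ≈ 480.14)
p = -8/3 (p = -1/3*2**3 = -1/3*8 = -8/3 ≈ -2.6667)
L = 1 (L = -4 + 5 = 1)
K(f, w) = f + w**2 (K(f, w) = w**2 + f = f + w**2)
G(r) = 40/3 (G(r) = 1*(-8/3 + (-4)**2) = 1*(-8/3 + 16) = 1*(40/3) = 40/3)
1227/q + G(54)/527 = 1227/(3361/7) + (40/3)/527 = 1227*(7/3361) + (40/3)*(1/527) = 8589/3361 + 40/1581 = 13713649/5313741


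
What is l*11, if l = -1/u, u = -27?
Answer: 11/27 ≈ 0.40741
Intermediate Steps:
l = 1/27 (l = -1/(-27) = -1*(-1/27) = 1/27 ≈ 0.037037)
l*11 = (1/27)*11 = 11/27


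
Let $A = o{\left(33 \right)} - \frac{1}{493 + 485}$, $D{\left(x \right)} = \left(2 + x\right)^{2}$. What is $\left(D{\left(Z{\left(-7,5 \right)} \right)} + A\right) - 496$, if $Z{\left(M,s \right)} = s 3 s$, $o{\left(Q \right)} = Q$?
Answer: $\frac{5345747}{978} \approx 5466.0$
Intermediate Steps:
$Z{\left(M,s \right)} = 3 s^{2}$ ($Z{\left(M,s \right)} = 3 s s = 3 s^{2}$)
$A = \frac{32273}{978}$ ($A = 33 - \frac{1}{493 + 485} = 33 - \frac{1}{978} = \frac{32273}{978} \approx 32.999$)
$\left(D{\left(Z{\left(-7,5 \right)} \right)} + A\right) - 496 = \left(\left(2 + 3 \cdot 5^{2}\right)^{2} + \frac{32273}{978}\right) - 496 = \left(\left(2 + 3 \cdot 25\right)^{2} + \frac{32273}{978}\right) - 496 = \left(\left(2 + 75\right)^{2} + \frac{32273}{978}\right) - 496 = \left(77^{2} + \frac{32273}{978}\right) - 496 = \left(5929 + \frac{32273}{978}\right) - 496 = \frac{5830835}{978} - 496 = \frac{5345747}{978}$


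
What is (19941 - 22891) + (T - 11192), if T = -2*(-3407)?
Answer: -7328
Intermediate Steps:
T = 6814
(19941 - 22891) + (T - 11192) = (19941 - 22891) + (6814 - 11192) = -2950 - 4378 = -7328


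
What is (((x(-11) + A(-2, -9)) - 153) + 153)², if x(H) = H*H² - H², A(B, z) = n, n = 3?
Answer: 2099601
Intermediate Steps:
A(B, z) = 3
x(H) = H³ - H²
(((x(-11) + A(-2, -9)) - 153) + 153)² = ((((-11)²*(-1 - 11) + 3) - 153) + 153)² = (((121*(-12) + 3) - 153) + 153)² = (((-1452 + 3) - 153) + 153)² = ((-1449 - 153) + 153)² = (-1602 + 153)² = (-1449)² = 2099601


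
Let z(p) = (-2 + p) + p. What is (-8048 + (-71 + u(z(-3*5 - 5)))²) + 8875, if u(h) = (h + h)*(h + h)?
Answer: 48791052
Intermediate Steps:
z(p) = -2 + 2*p
u(h) = 4*h² (u(h) = (2*h)*(2*h) = 4*h²)
(-8048 + (-71 + u(z(-3*5 - 5)))²) + 8875 = (-8048 + (-71 + 4*(-2 + 2*(-3*5 - 5))²)²) + 8875 = (-8048 + (-71 + 4*(-2 + 2*(-15 - 5))²)²) + 8875 = (-8048 + (-71 + 4*(-2 + 2*(-20))²)²) + 8875 = (-8048 + (-71 + 4*(-2 - 40)²)²) + 8875 = (-8048 + (-71 + 4*(-42)²)²) + 8875 = (-8048 + (-71 + 4*1764)²) + 8875 = (-8048 + (-71 + 7056)²) + 8875 = (-8048 + 6985²) + 8875 = (-8048 + 48790225) + 8875 = 48782177 + 8875 = 48791052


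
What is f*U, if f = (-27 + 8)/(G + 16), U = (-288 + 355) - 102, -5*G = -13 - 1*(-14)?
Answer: 3325/79 ≈ 42.089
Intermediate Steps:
G = -1/5 (G = -(-13 - 1*(-14))/5 = -(-13 + 14)/5 = -1/5*1 = -1/5 ≈ -0.20000)
U = -35 (U = 67 - 102 = -35)
f = -95/79 (f = (-27 + 8)/(-1/5 + 16) = -19/79/5 = -19*5/79 = -95/79 ≈ -1.2025)
f*U = -95/79*(-35) = 3325/79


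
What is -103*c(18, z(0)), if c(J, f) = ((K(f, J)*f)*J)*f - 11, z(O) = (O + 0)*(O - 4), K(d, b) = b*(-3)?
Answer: 1133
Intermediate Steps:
K(d, b) = -3*b
z(O) = O*(-4 + O)
c(J, f) = -11 - 3*J**2*f**2 (c(J, f) = (((-3*J)*f)*J)*f - 11 = ((-3*J*f)*J)*f - 11 = (-3*f*J**2)*f - 11 = -3*J**2*f**2 - 11 = -11 - 3*J**2*f**2)
-103*c(18, z(0)) = -103*(-11 - 3*18**2*(0*(-4 + 0))**2) = -103*(-11 - 3*324*(0*(-4))**2) = -103*(-11 - 3*324*0**2) = -103*(-11 - 3*324*0) = -103*(-11 + 0) = -103*(-11) = 1133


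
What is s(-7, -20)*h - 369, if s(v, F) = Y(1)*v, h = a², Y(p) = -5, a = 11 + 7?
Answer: 10971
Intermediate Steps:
a = 18
h = 324 (h = 18² = 324)
s(v, F) = -5*v
s(-7, -20)*h - 369 = -5*(-7)*324 - 369 = 35*324 - 369 = 11340 - 369 = 10971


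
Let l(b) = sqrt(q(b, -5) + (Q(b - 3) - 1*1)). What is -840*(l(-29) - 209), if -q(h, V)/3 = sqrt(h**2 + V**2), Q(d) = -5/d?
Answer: 175560 - 105*sqrt(-54 - 192*sqrt(866)) ≈ 1.7556e+5 - 7930.2*I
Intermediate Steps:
q(h, V) = -3*sqrt(V**2 + h**2) (q(h, V) = -3*sqrt(h**2 + V**2) = -3*sqrt(V**2 + h**2))
l(b) = sqrt(-1 - 5/(-3 + b) - 3*sqrt(25 + b**2)) (l(b) = sqrt(-3*sqrt((-5)**2 + b**2) + (-5/(b - 3) - 1*1)) = sqrt(-3*sqrt(25 + b**2) + (-5/(-3 + b) - 1)) = sqrt(-3*sqrt(25 + b**2) + (-1 - 5/(-3 + b))) = sqrt(-1 - 5/(-3 + b) - 3*sqrt(25 + b**2)))
-840*(l(-29) - 209) = -840*(sqrt((-5 + (-1 - 3*sqrt(25 + (-29)**2))*(-3 - 29))/(-3 - 29)) - 209) = -840*(sqrt((-5 + (-1 - 3*sqrt(25 + 841))*(-32))/(-32)) - 209) = -840*(sqrt(-(-5 + (-1 - 3*sqrt(866))*(-32))/32) - 209) = -840*(sqrt(-(-5 + (32 + 96*sqrt(866)))/32) - 209) = -840*(sqrt(-(27 + 96*sqrt(866))/32) - 209) = -840*(sqrt(-27/32 - 3*sqrt(866)) - 209) = -840*(-209 + sqrt(-27/32 - 3*sqrt(866))) = 175560 - 840*sqrt(-27/32 - 3*sqrt(866))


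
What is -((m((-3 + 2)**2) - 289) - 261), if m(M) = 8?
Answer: 542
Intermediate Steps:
-((m((-3 + 2)**2) - 289) - 261) = -((8 - 289) - 261) = -(-281 - 261) = -1*(-542) = 542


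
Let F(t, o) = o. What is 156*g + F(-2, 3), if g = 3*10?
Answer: 4683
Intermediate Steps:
g = 30
156*g + F(-2, 3) = 156*30 + 3 = 4680 + 3 = 4683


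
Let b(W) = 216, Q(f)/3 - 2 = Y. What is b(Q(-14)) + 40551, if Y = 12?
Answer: 40767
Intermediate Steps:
Q(f) = 42 (Q(f) = 6 + 3*12 = 6 + 36 = 42)
b(Q(-14)) + 40551 = 216 + 40551 = 40767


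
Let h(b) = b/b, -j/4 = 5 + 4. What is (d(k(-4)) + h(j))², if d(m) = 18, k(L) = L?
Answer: 361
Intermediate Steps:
j = -36 (j = -4*(5 + 4) = -4*9 = -36)
h(b) = 1
(d(k(-4)) + h(j))² = (18 + 1)² = 19² = 361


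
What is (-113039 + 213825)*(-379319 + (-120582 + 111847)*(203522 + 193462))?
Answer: -349529331063374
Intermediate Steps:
(-113039 + 213825)*(-379319 + (-120582 + 111847)*(203522 + 193462)) = 100786*(-379319 - 8735*396984) = 100786*(-379319 - 3467655240) = 100786*(-3468034559) = -349529331063374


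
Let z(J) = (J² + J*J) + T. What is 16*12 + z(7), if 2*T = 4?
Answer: 292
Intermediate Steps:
T = 2 (T = (½)*4 = 2)
z(J) = 2 + 2*J² (z(J) = (J² + J*J) + 2 = (J² + J²) + 2 = 2*J² + 2 = 2 + 2*J²)
16*12 + z(7) = 16*12 + (2 + 2*7²) = 192 + (2 + 2*49) = 192 + (2 + 98) = 192 + 100 = 292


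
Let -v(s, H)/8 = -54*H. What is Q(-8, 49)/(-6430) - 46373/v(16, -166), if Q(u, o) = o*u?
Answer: 163144747/230554080 ≈ 0.70762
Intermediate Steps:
v(s, H) = 432*H (v(s, H) = -(-432)*H = 432*H)
Q(-8, 49)/(-6430) - 46373/v(16, -166) = (49*(-8))/(-6430) - 46373/(432*(-166)) = -392*(-1/6430) - 46373/(-71712) = 196/3215 - 46373*(-1/71712) = 196/3215 + 46373/71712 = 163144747/230554080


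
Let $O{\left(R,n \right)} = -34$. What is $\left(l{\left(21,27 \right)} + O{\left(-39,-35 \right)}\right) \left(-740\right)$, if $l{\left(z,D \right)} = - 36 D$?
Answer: $744440$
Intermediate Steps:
$\left(l{\left(21,27 \right)} + O{\left(-39,-35 \right)}\right) \left(-740\right) = \left(\left(-36\right) 27 - 34\right) \left(-740\right) = \left(-972 - 34\right) \left(-740\right) = \left(-1006\right) \left(-740\right) = 744440$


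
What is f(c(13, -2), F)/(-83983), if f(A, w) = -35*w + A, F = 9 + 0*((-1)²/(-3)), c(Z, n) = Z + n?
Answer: 304/83983 ≈ 0.0036198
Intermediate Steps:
F = 9 (F = 9 + 0*(1*(-⅓)) = 9 + 0*(-⅓) = 9 + 0 = 9)
f(A, w) = A - 35*w
f(c(13, -2), F)/(-83983) = ((13 - 2) - 35*9)/(-83983) = (11 - 315)*(-1/83983) = -304*(-1/83983) = 304/83983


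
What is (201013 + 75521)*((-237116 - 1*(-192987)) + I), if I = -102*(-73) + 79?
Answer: -10122250536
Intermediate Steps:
I = 7525 (I = 7446 + 79 = 7525)
(201013 + 75521)*((-237116 - 1*(-192987)) + I) = (201013 + 75521)*((-237116 - 1*(-192987)) + 7525) = 276534*((-237116 + 192987) + 7525) = 276534*(-44129 + 7525) = 276534*(-36604) = -10122250536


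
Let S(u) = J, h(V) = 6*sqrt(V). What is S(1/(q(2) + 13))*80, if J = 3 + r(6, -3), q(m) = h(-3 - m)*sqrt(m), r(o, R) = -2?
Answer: 80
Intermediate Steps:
q(m) = 6*sqrt(m)*sqrt(-3 - m) (q(m) = (6*sqrt(-3 - m))*sqrt(m) = 6*sqrt(m)*sqrt(-3 - m))
J = 1 (J = 3 - 2 = 1)
S(u) = 1
S(1/(q(2) + 13))*80 = 1*80 = 80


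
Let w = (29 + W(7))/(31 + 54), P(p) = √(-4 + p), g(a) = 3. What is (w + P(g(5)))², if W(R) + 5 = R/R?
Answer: -264/289 + 10*I/17 ≈ -0.9135 + 0.58823*I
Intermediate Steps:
W(R) = -4 (W(R) = -5 + R/R = -5 + 1 = -4)
w = 5/17 (w = (29 - 4)/(31 + 54) = 25/85 = 25*(1/85) = 5/17 ≈ 0.29412)
(w + P(g(5)))² = (5/17 + √(-4 + 3))² = (5/17 + √(-1))² = (5/17 + I)²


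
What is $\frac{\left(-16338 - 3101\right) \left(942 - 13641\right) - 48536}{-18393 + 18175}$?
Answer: $- \frac{246807325}{218} \approx -1.1321 \cdot 10^{6}$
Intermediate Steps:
$\frac{\left(-16338 - 3101\right) \left(942 - 13641\right) - 48536}{-18393 + 18175} = \frac{\left(-19439\right) \left(-12699\right) - 48536}{-218} = \left(246855861 - 48536\right) \left(- \frac{1}{218}\right) = 246807325 \left(- \frac{1}{218}\right) = - \frac{246807325}{218}$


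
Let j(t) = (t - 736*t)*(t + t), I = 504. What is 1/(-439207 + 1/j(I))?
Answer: -373403520/164001439808641 ≈ -2.2768e-6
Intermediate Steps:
j(t) = -1470*t² (j(t) = (-735*t)*(2*t) = -1470*t²)
1/(-439207 + 1/j(I)) = 1/(-439207 + 1/(-1470*504²)) = 1/(-439207 + 1/(-1470*254016)) = 1/(-439207 + 1/(-373403520)) = 1/(-439207 - 1/373403520) = 1/(-164001439808641/373403520) = -373403520/164001439808641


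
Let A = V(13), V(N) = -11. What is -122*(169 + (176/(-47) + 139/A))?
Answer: -9626288/517 ≈ -18620.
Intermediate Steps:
A = -11
-122*(169 + (176/(-47) + 139/A)) = -122*(169 + (176/(-47) + 139/(-11))) = -122*(169 + (176*(-1/47) + 139*(-1/11))) = -122*(169 + (-176/47 - 139/11)) = -122*(169 - 8469/517) = -122*78904/517 = -9626288/517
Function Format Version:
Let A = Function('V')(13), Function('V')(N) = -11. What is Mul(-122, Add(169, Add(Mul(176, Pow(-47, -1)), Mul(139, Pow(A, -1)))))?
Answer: Rational(-9626288, 517) ≈ -18620.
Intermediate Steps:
A = -11
Mul(-122, Add(169, Add(Mul(176, Pow(-47, -1)), Mul(139, Pow(A, -1))))) = Mul(-122, Add(169, Add(Mul(176, Pow(-47, -1)), Mul(139, Pow(-11, -1))))) = Mul(-122, Add(169, Add(Mul(176, Rational(-1, 47)), Mul(139, Rational(-1, 11))))) = Mul(-122, Add(169, Add(Rational(-176, 47), Rational(-139, 11)))) = Mul(-122, Add(169, Rational(-8469, 517))) = Mul(-122, Rational(78904, 517)) = Rational(-9626288, 517)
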